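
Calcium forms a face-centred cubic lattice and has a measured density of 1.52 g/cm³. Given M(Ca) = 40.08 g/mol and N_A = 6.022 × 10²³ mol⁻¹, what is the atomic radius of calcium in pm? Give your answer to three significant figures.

For an FCC cell (Z = 4), a³ = Z·M/(N_A·ρ) = 4 × 40.08 / (6.022 × 10²³ × 1.520) = 1.751 × 10^-22 cm³, so a = 5.595 × 10^-8 cm = 559.5 pm.
Atoms touch along the face diagonal, so √2·a = 4r, so r = 0.3536 × a = 198 pm.

198 pm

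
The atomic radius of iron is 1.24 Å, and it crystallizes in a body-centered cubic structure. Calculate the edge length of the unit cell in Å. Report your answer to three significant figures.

In a BCC lattice, atoms touch along the body diagonal, so √3·a = 4r.
a = 4r/√3 = 4 × 1.24 / 1.7321 = 2.86 Å.

2.86 Å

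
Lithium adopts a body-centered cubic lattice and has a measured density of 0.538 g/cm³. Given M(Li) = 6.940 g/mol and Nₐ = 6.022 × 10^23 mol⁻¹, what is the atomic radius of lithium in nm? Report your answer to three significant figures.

For a BCC cell (Z = 2), a³ = Z·M/(N_A·ρ) = 2 × 6.940 / (6.022 × 10²³ × 0.5380) = 4.284 × 10^-23 cm³, so a = 3.499 × 10^-8 cm = 0.3499 nm.
Atoms touch along the body diagonal, so √3·a = 4r, so r = 0.4330 × a = 0.152 nm.

0.152 nm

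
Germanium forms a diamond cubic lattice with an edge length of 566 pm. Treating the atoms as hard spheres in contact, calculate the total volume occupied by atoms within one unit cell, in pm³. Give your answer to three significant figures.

In a diamond cubic lattice nearest neighbors lie along the body diagonal with √3·a = 8r, so r = 0.2165a = 122.5 pm.
V_atoms = Z × (4/3)πr³ = 8 × (4/3)π × (122.5)³ = 6.17 × 10^7 pm³.

6.17 × 10^7 pm³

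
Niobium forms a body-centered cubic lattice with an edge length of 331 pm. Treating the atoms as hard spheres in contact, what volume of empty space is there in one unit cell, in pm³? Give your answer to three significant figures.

1.16 × 10^7 pm³

In a BCC lattice atoms touch along the body diagonal, so √3·a = 4r, so r = 0.4330a = 143.3 pm.
V_cell = a³ = 3.626 × 10^7 pm³; V_atoms = 2 × (4/3)πr³ = 2.467 × 10^7 pm³.
Empty space = 3.626 × 10^7 − 2.467 × 10^7 = 1.16 × 10^7 pm³.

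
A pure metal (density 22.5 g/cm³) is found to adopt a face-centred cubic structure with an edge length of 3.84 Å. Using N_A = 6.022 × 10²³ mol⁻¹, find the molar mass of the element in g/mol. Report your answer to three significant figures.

An FCC cell has Z = 4 atoms; a = 3.840 × 10^-8 cm.
M = ρ·N_A·a³/Z = 22.5 × 6.022 × 10²³ × 5.662 × 10^-23 / 4 = 192 g/mol.

192 g/mol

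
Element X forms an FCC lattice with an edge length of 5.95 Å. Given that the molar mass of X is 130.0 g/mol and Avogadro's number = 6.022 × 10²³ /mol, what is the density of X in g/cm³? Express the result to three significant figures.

4.10 g/cm³

An FCC unit cell contains Z = 4 atoms.
Cell volume: a³ = (5.95 Å)³ = (5.950 × 10^-8 cm)³ = 2.106 × 10^-22 cm³.
ρ = Z·M/(N_A·a³) = 4 × 130.0 / (6.022 × 10²³ × 2.106 × 10^-22) = 4.099 g/cm³.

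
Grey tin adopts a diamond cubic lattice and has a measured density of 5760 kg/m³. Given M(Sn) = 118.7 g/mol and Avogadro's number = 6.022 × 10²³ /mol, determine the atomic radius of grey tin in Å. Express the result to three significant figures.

For a diamond cubic cell (Z = 8), a³ = Z·M/(N_A·ρ) = 8 × 118.7 / (6.022 × 10²³ × 5.760) = 2.738 × 10^-22 cm³, so a = 6.493 × 10^-8 cm = 6.493 Å.
Nearest neighbors lie along the body diagonal with √3·a = 8r, so r = 0.2165 × a = 1.41 Å.

1.41 Å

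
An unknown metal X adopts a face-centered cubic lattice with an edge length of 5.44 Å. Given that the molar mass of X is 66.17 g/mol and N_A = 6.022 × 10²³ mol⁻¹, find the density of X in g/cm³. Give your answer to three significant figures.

2.73 g/cm³

An FCC unit cell contains Z = 4 atoms.
Cell volume: a³ = (5.44 Å)³ = (5.440 × 10^-8 cm)³ = 1.610 × 10^-22 cm³.
ρ = Z·M/(N_A·a³) = 4 × 66.17 / (6.022 × 10²³ × 1.610 × 10^-22) = 2.730 g/cm³.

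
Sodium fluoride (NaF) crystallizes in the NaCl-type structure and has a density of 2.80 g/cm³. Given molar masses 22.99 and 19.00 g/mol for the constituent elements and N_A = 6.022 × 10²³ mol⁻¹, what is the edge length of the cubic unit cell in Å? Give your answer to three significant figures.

4.64 Å

M(NaF) = 41.99 g/mol; Z = 4 formula units per cell.
a³ = Z·M/(N_A·ρ) = 4 × 41.99 / (6.022 × 10²³ × 2.80) = 9.961 × 10^-23 cm³, so a = 4.636 × 10^-8 cm = 4.64 Å.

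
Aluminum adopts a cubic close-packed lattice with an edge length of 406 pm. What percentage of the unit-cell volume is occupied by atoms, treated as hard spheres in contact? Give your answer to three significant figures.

In an FCC lattice atoms touch along the face diagonal, so √2·a = 4r, so r = 0.3536a = 143.5 pm.
Packing fraction = Z·(4/3)πr³ / a³ = 4 × (4/3)π × (143.5)³ / (406)³ = 0.7405 = 74.0%.

74.0%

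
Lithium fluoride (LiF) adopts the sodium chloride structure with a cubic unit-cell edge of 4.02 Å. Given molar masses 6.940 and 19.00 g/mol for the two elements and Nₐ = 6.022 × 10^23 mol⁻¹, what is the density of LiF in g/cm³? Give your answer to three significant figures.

The sodium chloride structure contains Z = 4 formula units per cell; M(LiF) = 6.940 + 19.00 = 25.94 g/mol.
a³ = (4.020 × 10^-8 cm)³ = 6.496 × 10^-23 cm³.
ρ = 4 × 25.94 / (6.022 × 10²³ × 6.496 × 10^-23) = 2.652 g/cm³.

2.65 g/cm³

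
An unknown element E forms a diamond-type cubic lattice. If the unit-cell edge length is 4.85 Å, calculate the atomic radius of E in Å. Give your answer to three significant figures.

1.05 Å

In a diamond cubic lattice, nearest neighbors lie along the body diagonal with √3·a = 8r.
r = √3·a/8 = 1.7321 × 4.85 / 8 = 1.05 Å.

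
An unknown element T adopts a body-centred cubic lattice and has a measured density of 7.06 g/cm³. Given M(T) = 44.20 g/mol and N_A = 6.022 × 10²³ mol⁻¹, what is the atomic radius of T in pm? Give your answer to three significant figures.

119 pm

For a BCC cell (Z = 2), a³ = Z·M/(N_A·ρ) = 2 × 44.20 / (6.022 × 10²³ × 7.060) = 2.079 × 10^-23 cm³, so a = 2.750 × 10^-8 cm = 275.0 pm.
Atoms touch along the body diagonal, so √3·a = 4r, so r = 0.4330 × a = 119 pm.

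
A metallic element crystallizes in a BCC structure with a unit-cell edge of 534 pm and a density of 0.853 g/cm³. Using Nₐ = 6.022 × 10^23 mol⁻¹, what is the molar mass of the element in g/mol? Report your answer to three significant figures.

39.1 g/mol

A BCC cell has Z = 2 atoms; a = 5.340 × 10^-8 cm.
M = ρ·N_A·a³/Z = 0.853 × 6.022 × 10²³ × 1.523 × 10^-22 / 2 = 39.1 g/mol.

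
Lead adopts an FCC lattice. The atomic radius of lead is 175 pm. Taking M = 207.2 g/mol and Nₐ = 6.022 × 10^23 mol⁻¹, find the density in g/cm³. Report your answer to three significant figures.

11.3 g/cm³

In an FCC lattice, atoms touch along the face diagonal, so √2·a = 4r, giving a = 495.0 pm = 4.950 × 10^-8 cm.
With Z = 4, ρ = Z·M/(N_A·a³) = 4 × 207.2 / (6.022 × 10²³ × 1.213 × 10^-22) = 11.35 g/cm³.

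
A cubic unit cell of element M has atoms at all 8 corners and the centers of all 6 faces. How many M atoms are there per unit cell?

Corner atoms are shared by 8 cells (1/8 each), face atoms by 2 (1/2 each).
Net atoms = 8 × 1/8 + 6 × 1/2 = 1 + 3 = 4.

4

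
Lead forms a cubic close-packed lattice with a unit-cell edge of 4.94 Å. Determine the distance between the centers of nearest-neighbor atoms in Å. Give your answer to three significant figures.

3.49 Å

In an FCC structure, atoms touch along the face diagonal, so √2·a = 4r; the nearest-neighbor distance equals 2r = 0.7071·a.
d = 0.7071 × 4.94 = 3.49 Å.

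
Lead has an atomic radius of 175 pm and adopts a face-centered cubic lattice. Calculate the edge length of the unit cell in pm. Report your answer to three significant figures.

495 pm

In an FCC lattice, atoms touch along the face diagonal, so √2·a = 4r.
a = 4r/√2 = 4 × 175 / 1.4142 = 495 pm.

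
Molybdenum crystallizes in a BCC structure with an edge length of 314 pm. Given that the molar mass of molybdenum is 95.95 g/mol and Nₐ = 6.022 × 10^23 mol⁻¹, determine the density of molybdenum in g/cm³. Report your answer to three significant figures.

A BCC unit cell contains Z = 2 atoms.
Cell volume: a³ = (314 pm)³ = (3.140 × 10^-8 cm)³ = 3.096 × 10^-23 cm³.
ρ = Z·M/(N_A·a³) = 2 × 95.95 / (6.022 × 10²³ × 3.096 × 10^-23) = 10.29 g/cm³.

10.3 g/cm³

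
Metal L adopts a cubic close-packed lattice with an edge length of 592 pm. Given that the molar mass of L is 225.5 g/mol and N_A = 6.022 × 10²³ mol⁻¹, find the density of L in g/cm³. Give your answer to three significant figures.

An FCC unit cell contains Z = 4 atoms.
Cell volume: a³ = (592 pm)³ = (5.920 × 10^-8 cm)³ = 2.075 × 10^-22 cm³.
ρ = Z·M/(N_A·a³) = 4 × 225.5 / (6.022 × 10²³ × 2.075 × 10^-22) = 7.219 g/cm³.

7.22 g/cm³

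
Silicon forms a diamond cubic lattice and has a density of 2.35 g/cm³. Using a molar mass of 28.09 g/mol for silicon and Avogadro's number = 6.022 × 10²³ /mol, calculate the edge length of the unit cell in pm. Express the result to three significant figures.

With Z = 8 atoms per diamond cubic cell, a³ = Z·M/(N_A·ρ) = 8 × 28.09 / (6.022 × 10²³ × 2.350 g/cm³) = 1.588 × 10^-22 cm³.
a = (1.588 × 10^-22)^(1/3) = 5.415 × 10^-8 cm = 542 pm.

542 pm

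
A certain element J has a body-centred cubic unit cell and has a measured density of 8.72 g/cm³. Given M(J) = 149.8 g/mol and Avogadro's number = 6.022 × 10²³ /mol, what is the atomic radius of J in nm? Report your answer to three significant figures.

0.167 nm

For a BCC cell (Z = 2), a³ = Z·M/(N_A·ρ) = 2 × 149.8 / (6.022 × 10²³ × 8.720) = 5.705 × 10^-23 cm³, so a = 3.850 × 10^-8 cm = 0.3850 nm.
Atoms touch along the body diagonal, so √3·a = 4r, so r = 0.4330 × a = 0.167 nm.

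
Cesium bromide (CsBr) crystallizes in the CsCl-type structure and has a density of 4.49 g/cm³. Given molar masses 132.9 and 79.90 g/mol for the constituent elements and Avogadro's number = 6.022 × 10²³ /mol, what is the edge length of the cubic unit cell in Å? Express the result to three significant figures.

4.29 Å

M(CsBr) = 212.8 g/mol; Z = 1 formula unit per cell.
a³ = Z·M/(N_A·ρ) = 1 × 212.8 / (6.022 × 10²³ × 4.49) = 7.870 × 10^-23 cm³, so a = 4.285 × 10^-8 cm = 4.29 Å.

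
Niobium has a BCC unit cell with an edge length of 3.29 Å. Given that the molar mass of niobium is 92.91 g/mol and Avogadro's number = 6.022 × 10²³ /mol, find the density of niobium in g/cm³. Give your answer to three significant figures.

8.66 g/cm³

A BCC unit cell contains Z = 2 atoms.
Cell volume: a³ = (3.29 Å)³ = (3.290 × 10^-8 cm)³ = 3.561 × 10^-23 cm³.
ρ = Z·M/(N_A·a³) = 2 × 92.91 / (6.022 × 10²³ × 3.561 × 10^-23) = 8.665 g/cm³.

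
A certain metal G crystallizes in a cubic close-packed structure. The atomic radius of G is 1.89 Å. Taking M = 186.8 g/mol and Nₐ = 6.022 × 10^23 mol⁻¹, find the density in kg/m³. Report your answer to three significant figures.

8120 kg/m³

In an FCC lattice, atoms touch along the face diagonal, so √2·a = 4r, giving a = 5.346 Å = 5.346 × 10^-8 cm.
With Z = 4, ρ = Z·M/(N_A·a³) = 4 × 186.8 / (6.022 × 10²³ × 1.528 × 10^-22) = 8.122 g/cm³ = 8120 kg/m³.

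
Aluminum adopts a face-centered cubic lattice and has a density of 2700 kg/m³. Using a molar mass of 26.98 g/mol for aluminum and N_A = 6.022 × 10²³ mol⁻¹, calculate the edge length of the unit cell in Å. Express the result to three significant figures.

With Z = 4 atoms per FCC cell, a³ = Z·M/(N_A·ρ) = 4 × 26.98 / (6.022 × 10²³ × 2.700 g/cm³) = 6.637 × 10^-23 cm³.
a = (6.637 × 10^-23)^(1/3) = 4.049 × 10^-8 cm = 4.05 Å.

4.05 Å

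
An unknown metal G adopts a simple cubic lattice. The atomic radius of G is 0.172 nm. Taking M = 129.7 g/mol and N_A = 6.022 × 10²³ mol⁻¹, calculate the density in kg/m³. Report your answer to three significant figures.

5290 kg/m³

In a simple cubic lattice, atoms touch along the cell edge, so a = 2r, giving a = 0.3440 nm = 3.440 × 10^-8 cm.
With Z = 1, ρ = Z·M/(N_A·a³) = 1 × 129.7 / (6.022 × 10²³ × 4.071 × 10^-23) = 5.291 g/cm³ = 5290 kg/m³.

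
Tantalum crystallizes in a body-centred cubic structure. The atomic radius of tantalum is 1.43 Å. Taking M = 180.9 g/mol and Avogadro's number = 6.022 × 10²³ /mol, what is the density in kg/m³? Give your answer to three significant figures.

16700 kg/m³

In a BCC lattice, atoms touch along the body diagonal, so √3·a = 4r, giving a = 3.302 Å = 3.302 × 10^-8 cm.
With Z = 2, ρ = Z·M/(N_A·a³) = 2 × 180.9 / (6.022 × 10²³ × 3.602 × 10^-23) = 16.68 g/cm³ = 16700 kg/m³.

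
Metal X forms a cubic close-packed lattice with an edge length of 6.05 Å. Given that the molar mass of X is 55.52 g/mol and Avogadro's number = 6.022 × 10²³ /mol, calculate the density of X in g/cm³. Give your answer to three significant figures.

An FCC unit cell contains Z = 4 atoms.
Cell volume: a³ = (6.05 Å)³ = (6.050 × 10^-8 cm)³ = 2.214 × 10^-22 cm³.
ρ = Z·M/(N_A·a³) = 4 × 55.52 / (6.022 × 10²³ × 2.214 × 10^-22) = 1.665 g/cm³.

1.67 g/cm³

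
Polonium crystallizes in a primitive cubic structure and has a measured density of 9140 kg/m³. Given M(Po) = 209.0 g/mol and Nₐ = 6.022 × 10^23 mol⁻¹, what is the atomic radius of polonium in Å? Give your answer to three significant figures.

1.68 Å

For a simple cubic cell (Z = 1), a³ = Z·M/(N_A·ρ) = 1 × 209.0 / (6.022 × 10²³ × 9.140) = 3.797 × 10^-23 cm³, so a = 3.361 × 10^-8 cm = 3.361 Å.
Atoms touch along the cell edge, so a = 2r, so r = 0.5000 × a = 1.68 Å.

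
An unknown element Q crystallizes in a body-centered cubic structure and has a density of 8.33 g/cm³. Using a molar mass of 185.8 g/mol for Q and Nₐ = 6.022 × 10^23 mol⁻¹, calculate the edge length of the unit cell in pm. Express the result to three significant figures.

With Z = 2 atoms per BCC cell, a³ = Z·M/(N_A·ρ) = 2 × 185.8 / (6.022 × 10²³ × 8.330 g/cm³) = 7.408 × 10^-23 cm³.
a = (7.408 × 10^-23)^(1/3) = 4.200 × 10^-8 cm = 420 pm.

420 pm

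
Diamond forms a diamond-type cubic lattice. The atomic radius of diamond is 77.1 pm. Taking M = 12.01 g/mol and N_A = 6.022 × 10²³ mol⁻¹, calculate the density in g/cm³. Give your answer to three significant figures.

3.53 g/cm³

In a diamond cubic lattice, nearest neighbors lie along the body diagonal with √3·a = 8r, giving a = 356.1 pm = 3.561 × 10^-8 cm.
With Z = 8, ρ = Z·M/(N_A·a³) = 8 × 12.01 / (6.022 × 10²³ × 4.516 × 10^-23) = 3.533 g/cm³.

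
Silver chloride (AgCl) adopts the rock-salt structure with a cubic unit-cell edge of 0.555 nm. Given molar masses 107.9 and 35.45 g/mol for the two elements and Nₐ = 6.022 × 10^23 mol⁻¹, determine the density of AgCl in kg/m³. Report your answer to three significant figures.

5570 kg/m³

The rock-salt structure contains Z = 4 formula units per cell; M(AgCl) = 107.9 + 35.45 = 143.35 g/mol.
a³ = (5.550 × 10^-8 cm)³ = 1.710 × 10^-22 cm³.
ρ = 4 × 143.35 / (6.022 × 10²³ × 1.710 × 10^-22) = 5.570 g/cm³ = 5570 kg/m³.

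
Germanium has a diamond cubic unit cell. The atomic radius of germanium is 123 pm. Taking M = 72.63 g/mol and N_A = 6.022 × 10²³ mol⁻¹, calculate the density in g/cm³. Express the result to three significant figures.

5.26 g/cm³

In a diamond cubic lattice, nearest neighbors lie along the body diagonal with √3·a = 8r, giving a = 568.1 pm = 5.681 × 10^-8 cm.
With Z = 8, ρ = Z·M/(N_A·a³) = 8 × 72.63 / (6.022 × 10²³ × 1.834 × 10^-22) = 5.262 g/cm³.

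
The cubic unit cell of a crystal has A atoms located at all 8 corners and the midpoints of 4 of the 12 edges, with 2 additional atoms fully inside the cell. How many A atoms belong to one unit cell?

4

Corner atoms are shared by 8 cells (1/8 each), edge atoms by 4 (1/4 each), interior atoms are unshared.
Net atoms = 8 × 1/8 + 4 × 1/4 + 2 = 1 + 1 + 2 = 4.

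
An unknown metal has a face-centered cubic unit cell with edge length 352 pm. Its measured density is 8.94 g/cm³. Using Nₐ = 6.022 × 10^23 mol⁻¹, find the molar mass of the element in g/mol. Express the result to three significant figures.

An FCC cell has Z = 4 atoms; a = 3.520 × 10^-8 cm.
M = ρ·N_A·a³/Z = 8.94 × 6.022 × 10²³ × 4.361 × 10^-23 / 4 = 58.7 g/mol.

58.7 g/mol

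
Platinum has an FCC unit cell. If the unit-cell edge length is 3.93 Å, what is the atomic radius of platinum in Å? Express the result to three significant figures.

In an FCC lattice, atoms touch along the face diagonal, so √2·a = 4r.
r = √2·a/4 = 1.4142 × 3.93 / 4 = 1.39 Å.

1.39 Å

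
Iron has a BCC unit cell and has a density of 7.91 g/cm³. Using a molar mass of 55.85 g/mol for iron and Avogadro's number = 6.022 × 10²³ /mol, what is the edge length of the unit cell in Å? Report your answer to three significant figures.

With Z = 2 atoms per BCC cell, a³ = Z·M/(N_A·ρ) = 2 × 55.85 / (6.022 × 10²³ × 7.910 g/cm³) = 2.345 × 10^-23 cm³.
a = (2.345 × 10^-23)^(1/3) = 2.862 × 10^-8 cm = 2.86 Å.

2.86 Å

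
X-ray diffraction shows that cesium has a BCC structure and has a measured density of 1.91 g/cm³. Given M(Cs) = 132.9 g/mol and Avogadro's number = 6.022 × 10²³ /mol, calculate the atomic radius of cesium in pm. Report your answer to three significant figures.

For a BCC cell (Z = 2), a³ = Z·M/(N_A·ρ) = 2 × 132.9 / (6.022 × 10²³ × 1.910) = 2.311 × 10^-22 cm³, so a = 6.137 × 10^-8 cm = 613.7 pm.
Atoms touch along the body diagonal, so √3·a = 4r, so r = 0.4330 × a = 266 pm.

266 pm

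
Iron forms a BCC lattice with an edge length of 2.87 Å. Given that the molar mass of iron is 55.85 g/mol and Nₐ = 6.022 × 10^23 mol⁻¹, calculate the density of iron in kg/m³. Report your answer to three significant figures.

A BCC unit cell contains Z = 2 atoms.
Cell volume: a³ = (2.87 Å)³ = (2.870 × 10^-8 cm)³ = 2.364 × 10^-23 cm³.
ρ = Z·M/(N_A·a³) = 2 × 55.85 / (6.022 × 10²³ × 2.364 × 10^-23) = 7.846 g/cm³ = 7850 kg/m³.

7850 kg/m³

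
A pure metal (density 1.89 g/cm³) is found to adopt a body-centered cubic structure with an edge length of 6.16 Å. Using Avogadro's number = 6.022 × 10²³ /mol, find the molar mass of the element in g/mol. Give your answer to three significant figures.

133 g/mol

A BCC cell has Z = 2 atoms; a = 6.160 × 10^-8 cm.
M = ρ·N_A·a³/Z = 1.89 × 6.022 × 10²³ × 2.337 × 10^-22 / 2 = 133 g/mol.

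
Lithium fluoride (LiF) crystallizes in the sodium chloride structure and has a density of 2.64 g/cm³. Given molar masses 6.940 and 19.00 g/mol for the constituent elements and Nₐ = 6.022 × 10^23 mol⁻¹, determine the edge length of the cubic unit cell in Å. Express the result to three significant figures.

M(LiF) = 25.94 g/mol; Z = 4 formula units per cell.
a³ = Z·M/(N_A·ρ) = 4 × 25.94 / (6.022 × 10²³ × 2.64) = 6.527 × 10^-23 cm³, so a = 4.026 × 10^-8 cm = 4.03 Å.

4.03 Å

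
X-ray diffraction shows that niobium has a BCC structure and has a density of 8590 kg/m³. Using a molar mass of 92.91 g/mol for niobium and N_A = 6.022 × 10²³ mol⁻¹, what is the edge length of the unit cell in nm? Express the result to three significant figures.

With Z = 2 atoms per BCC cell, a³ = Z·M/(N_A·ρ) = 2 × 92.91 / (6.022 × 10²³ × 8.590 g/cm³) = 3.592 × 10^-23 cm³.
a = (3.592 × 10^-23)^(1/3) = 3.300 × 10^-8 cm = 0.330 nm.

0.330 nm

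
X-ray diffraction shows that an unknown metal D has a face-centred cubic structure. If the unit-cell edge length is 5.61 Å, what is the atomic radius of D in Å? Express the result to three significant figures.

In an FCC lattice, atoms touch along the face diagonal, so √2·a = 4r.
r = √2·a/4 = 1.4142 × 5.61 / 4 = 1.98 Å.

1.98 Å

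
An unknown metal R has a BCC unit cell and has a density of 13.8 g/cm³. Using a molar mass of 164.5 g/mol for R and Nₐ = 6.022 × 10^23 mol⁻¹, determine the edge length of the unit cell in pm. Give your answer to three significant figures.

341 pm

With Z = 2 atoms per BCC cell, a³ = Z·M/(N_A·ρ) = 2 × 164.5 / (6.022 × 10²³ × 13.80 g/cm³) = 3.959 × 10^-23 cm³.
a = (3.959 × 10^-23)^(1/3) = 3.408 × 10^-8 cm = 341 pm.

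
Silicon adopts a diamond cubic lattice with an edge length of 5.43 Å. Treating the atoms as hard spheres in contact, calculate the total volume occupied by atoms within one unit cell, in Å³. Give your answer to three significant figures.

In a diamond cubic lattice nearest neighbors lie along the body diagonal with √3·a = 8r, so r = 0.2165a = 1.176 Å.
V_atoms = Z × (4/3)πr³ = 8 × (4/3)π × (1.176)³ = 54.4 Å³.

54.4 Å³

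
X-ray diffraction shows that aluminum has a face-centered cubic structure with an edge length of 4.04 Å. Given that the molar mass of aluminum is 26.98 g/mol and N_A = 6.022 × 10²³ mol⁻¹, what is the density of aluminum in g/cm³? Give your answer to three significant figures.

2.72 g/cm³

An FCC unit cell contains Z = 4 atoms.
Cell volume: a³ = (4.04 Å)³ = (4.040 × 10^-8 cm)³ = 6.594 × 10^-23 cm³.
ρ = Z·M/(N_A·a³) = 4 × 26.98 / (6.022 × 10²³ × 6.594 × 10^-23) = 2.718 g/cm³.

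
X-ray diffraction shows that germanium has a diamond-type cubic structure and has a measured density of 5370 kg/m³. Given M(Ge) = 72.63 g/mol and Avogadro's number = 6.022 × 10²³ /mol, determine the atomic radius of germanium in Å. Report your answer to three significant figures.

For a diamond cubic cell (Z = 8), a³ = Z·M/(N_A·ρ) = 8 × 72.63 / (6.022 × 10²³ × 5.370) = 1.797 × 10^-22 cm³, so a = 5.643 × 10^-8 cm = 5.643 Å.
Nearest neighbors lie along the body diagonal with √3·a = 8r, so r = 0.2165 × a = 1.22 Å.

1.22 Å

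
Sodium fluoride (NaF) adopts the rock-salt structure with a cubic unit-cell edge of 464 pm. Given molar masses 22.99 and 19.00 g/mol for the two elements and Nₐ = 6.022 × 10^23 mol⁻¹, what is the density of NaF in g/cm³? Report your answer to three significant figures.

The rock-salt structure contains Z = 4 formula units per cell; M(NaF) = 22.99 + 19.00 = 41.99 g/mol.
a³ = (4.640 × 10^-8 cm)³ = 9.990 × 10^-23 cm³.
ρ = 4 × 41.99 / (6.022 × 10²³ × 9.990 × 10^-23) = 2.792 g/cm³.

2.79 g/cm³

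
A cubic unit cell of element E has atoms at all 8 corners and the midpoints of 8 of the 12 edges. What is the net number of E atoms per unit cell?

Corner atoms are shared by 8 cells (1/8 each), edge atoms by 4 (1/4 each).
Net atoms = 8 × 1/8 + 8 × 1/4 = 1 + 2 = 3.

3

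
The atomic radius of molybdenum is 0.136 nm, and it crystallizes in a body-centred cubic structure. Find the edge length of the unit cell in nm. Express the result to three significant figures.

In a BCC lattice, atoms touch along the body diagonal, so √3·a = 4r.
a = 4r/√3 = 4 × 0.136 / 1.7321 = 0.314 nm.

0.314 nm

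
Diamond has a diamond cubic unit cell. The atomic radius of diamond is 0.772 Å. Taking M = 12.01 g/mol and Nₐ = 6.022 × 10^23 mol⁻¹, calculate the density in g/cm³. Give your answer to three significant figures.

3.52 g/cm³

In a diamond cubic lattice, nearest neighbors lie along the body diagonal with √3·a = 8r, giving a = 3.566 Å = 3.566 × 10^-8 cm.
With Z = 8, ρ = Z·M/(N_A·a³) = 8 × 12.01 / (6.022 × 10²³ × 4.534 × 10^-23) = 3.519 g/cm³.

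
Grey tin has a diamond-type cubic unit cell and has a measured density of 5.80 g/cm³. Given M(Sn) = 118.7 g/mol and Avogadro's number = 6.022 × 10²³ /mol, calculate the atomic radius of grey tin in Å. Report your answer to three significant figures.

1.40 Å

For a diamond cubic cell (Z = 8), a³ = Z·M/(N_A·ρ) = 8 × 118.7 / (6.022 × 10²³ × 5.800) = 2.719 × 10^-22 cm³, so a = 6.478 × 10^-8 cm = 6.478 Å.
Nearest neighbors lie along the body diagonal with √3·a = 8r, so r = 0.2165 × a = 1.40 Å.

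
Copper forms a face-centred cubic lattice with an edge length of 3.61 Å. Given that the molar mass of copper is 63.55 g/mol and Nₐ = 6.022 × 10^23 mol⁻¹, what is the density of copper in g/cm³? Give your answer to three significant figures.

An FCC unit cell contains Z = 4 atoms.
Cell volume: a³ = (3.61 Å)³ = (3.610 × 10^-8 cm)³ = 4.705 × 10^-23 cm³.
ρ = Z·M/(N_A·a³) = 4 × 63.55 / (6.022 × 10²³ × 4.705 × 10^-23) = 8.972 g/cm³.

8.97 g/cm³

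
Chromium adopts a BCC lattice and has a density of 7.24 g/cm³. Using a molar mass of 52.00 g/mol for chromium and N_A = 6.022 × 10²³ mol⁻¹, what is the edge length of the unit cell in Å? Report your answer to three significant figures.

2.88 Å

With Z = 2 atoms per BCC cell, a³ = Z·M/(N_A·ρ) = 2 × 52.00 / (6.022 × 10²³ × 7.240 g/cm³) = 2.385 × 10^-23 cm³.
a = (2.385 × 10^-23)^(1/3) = 2.879 × 10^-8 cm = 2.88 Å.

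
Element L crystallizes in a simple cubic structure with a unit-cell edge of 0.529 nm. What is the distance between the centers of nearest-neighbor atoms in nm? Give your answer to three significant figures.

0.529 nm

In a simple cubic structure, atoms touch along the cell edge, so a = 2r; the nearest-neighbor distance equals 2r = 1.000·a.
d = 1.000 × 0.529 = 0.529 nm.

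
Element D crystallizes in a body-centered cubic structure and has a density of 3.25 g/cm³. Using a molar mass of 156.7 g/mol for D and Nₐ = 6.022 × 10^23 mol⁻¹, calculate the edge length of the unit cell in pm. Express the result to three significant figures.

543 pm

With Z = 2 atoms per BCC cell, a³ = Z·M/(N_A·ρ) = 2 × 156.7 / (6.022 × 10²³ × 3.250 g/cm³) = 1.601 × 10^-22 cm³.
a = (1.601 × 10^-22)^(1/3) = 5.430 × 10^-8 cm = 543 pm.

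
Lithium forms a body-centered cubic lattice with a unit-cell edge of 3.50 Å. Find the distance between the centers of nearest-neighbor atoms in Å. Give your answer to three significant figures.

3.03 Å

In a BCC structure, atoms touch along the body diagonal, so √3·a = 4r; the nearest-neighbor distance equals 2r = 0.8660·a.
d = 0.8660 × 3.50 = 3.03 Å.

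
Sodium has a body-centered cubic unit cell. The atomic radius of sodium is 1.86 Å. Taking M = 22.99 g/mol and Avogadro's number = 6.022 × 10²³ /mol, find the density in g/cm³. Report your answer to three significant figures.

0.963 g/cm³

In a BCC lattice, atoms touch along the body diagonal, so √3·a = 4r, giving a = 4.295 Å = 4.295 × 10^-8 cm.
With Z = 2, ρ = Z·M/(N_A·a³) = 2 × 22.99 / (6.022 × 10²³ × 7.926 × 10^-23) = 0.9634 g/cm³.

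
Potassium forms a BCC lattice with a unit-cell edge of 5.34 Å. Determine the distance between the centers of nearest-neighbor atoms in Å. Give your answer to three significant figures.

In a BCC structure, atoms touch along the body diagonal, so √3·a = 4r; the nearest-neighbor distance equals 2r = 0.8660·a.
d = 0.8660 × 5.34 = 4.62 Å.

4.62 Å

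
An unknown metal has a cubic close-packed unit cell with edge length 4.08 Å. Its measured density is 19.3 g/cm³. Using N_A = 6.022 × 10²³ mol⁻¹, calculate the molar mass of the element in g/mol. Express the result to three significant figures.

197 g/mol

An FCC cell has Z = 4 atoms; a = 4.080 × 10^-8 cm.
M = ρ·N_A·a³/Z = 19.3 × 6.022 × 10²³ × 6.792 × 10^-23 / 4 = 197 g/mol.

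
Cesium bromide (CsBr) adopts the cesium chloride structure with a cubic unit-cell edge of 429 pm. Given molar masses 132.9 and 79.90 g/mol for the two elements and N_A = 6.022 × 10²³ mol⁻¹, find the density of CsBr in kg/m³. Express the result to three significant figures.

4480 kg/m³

The cesium chloride structure contains Z = 1 formula unit per cell; M(CsBr) = 132.9 + 79.90 = 212.8 g/mol.
a³ = (4.290 × 10^-8 cm)³ = 7.895 × 10^-23 cm³.
ρ = 1 × 212.8 / (6.022 × 10²³ × 7.895 × 10^-23) = 4.476 g/cm³ = 4480 kg/m³.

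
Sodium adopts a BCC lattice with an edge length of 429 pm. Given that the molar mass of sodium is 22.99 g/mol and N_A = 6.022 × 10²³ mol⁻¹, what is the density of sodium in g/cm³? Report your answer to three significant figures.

A BCC unit cell contains Z = 2 atoms.
Cell volume: a³ = (429 pm)³ = (4.290 × 10^-8 cm)³ = 7.895 × 10^-23 cm³.
ρ = Z·M/(N_A·a³) = 2 × 22.99 / (6.022 × 10²³ × 7.895 × 10^-23) = 0.9671 g/cm³.

0.967 g/cm³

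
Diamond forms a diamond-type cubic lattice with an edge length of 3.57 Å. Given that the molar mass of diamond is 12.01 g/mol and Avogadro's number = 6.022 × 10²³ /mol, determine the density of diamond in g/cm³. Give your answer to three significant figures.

A diamond cubic unit cell contains Z = 8 atoms.
Cell volume: a³ = (3.57 Å)³ = (3.570 × 10^-8 cm)³ = 4.550 × 10^-23 cm³.
ρ = Z·M/(N_A·a³) = 8 × 12.01 / (6.022 × 10²³ × 4.550 × 10^-23) = 3.507 g/cm³.

3.51 g/cm³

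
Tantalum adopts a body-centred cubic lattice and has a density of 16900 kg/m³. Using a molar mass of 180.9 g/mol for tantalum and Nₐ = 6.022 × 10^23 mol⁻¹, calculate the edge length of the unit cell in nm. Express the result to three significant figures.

0.329 nm

With Z = 2 atoms per BCC cell, a³ = Z·M/(N_A·ρ) = 2 × 180.9 / (6.022 × 10²³ × 16.90 g/cm³) = 3.555 × 10^-23 cm³.
a = (3.555 × 10^-23)^(1/3) = 3.288 × 10^-8 cm = 0.329 nm.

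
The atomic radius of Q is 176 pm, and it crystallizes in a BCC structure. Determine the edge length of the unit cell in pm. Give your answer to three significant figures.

406 pm

In a BCC lattice, atoms touch along the body diagonal, so √3·a = 4r.
a = 4r/√3 = 4 × 176 / 1.7321 = 406 pm.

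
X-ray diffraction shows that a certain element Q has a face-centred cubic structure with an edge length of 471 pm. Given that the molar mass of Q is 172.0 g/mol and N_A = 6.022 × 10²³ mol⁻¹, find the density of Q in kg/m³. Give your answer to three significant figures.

10900 kg/m³

An FCC unit cell contains Z = 4 atoms.
Cell volume: a³ = (471 pm)³ = (4.710 × 10^-8 cm)³ = 1.045 × 10^-22 cm³.
ρ = Z·M/(N_A·a³) = 4 × 172.0 / (6.022 × 10²³ × 1.045 × 10^-22) = 10.93 g/cm³ = 10900 kg/m³.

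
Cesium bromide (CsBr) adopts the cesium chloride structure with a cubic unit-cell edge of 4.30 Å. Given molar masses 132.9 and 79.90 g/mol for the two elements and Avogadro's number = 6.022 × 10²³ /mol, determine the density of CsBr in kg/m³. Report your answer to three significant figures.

The cesium chloride structure contains Z = 1 formula unit per cell; M(CsBr) = 132.9 + 79.90 = 212.8 g/mol.
a³ = (4.300 × 10^-8 cm)³ = 7.951 × 10^-23 cm³.
ρ = 1 × 212.8 / (6.022 × 10²³ × 7.951 × 10^-23) = 4.445 g/cm³ = 4440 kg/m³.

4440 kg/m³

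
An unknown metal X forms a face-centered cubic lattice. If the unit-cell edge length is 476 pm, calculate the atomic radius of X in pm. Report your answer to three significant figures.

In an FCC lattice, atoms touch along the face diagonal, so √2·a = 4r.
r = √2·a/4 = 1.4142 × 476 / 4 = 168 pm.

168 pm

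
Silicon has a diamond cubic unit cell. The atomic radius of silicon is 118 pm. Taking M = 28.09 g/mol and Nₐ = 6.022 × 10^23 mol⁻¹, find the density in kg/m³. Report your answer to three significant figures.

In a diamond cubic lattice, nearest neighbors lie along the body diagonal with √3·a = 8r, giving a = 545.0 pm = 5.450 × 10^-8 cm.
With Z = 8, ρ = Z·M/(N_A·a³) = 8 × 28.09 / (6.022 × 10²³ × 1.619 × 10^-22) = 2.305 g/cm³ = 2300 kg/m³.

2300 kg/m³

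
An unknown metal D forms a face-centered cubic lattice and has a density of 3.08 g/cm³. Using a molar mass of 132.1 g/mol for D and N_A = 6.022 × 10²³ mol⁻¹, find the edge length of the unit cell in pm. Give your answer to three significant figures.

With Z = 4 atoms per FCC cell, a³ = Z·M/(N_A·ρ) = 4 × 132.1 / (6.022 × 10²³ × 3.080 g/cm³) = 2.849 × 10^-22 cm³.
a = (2.849 × 10^-22)^(1/3) = 6.580 × 10^-8 cm = 658 pm.

658 pm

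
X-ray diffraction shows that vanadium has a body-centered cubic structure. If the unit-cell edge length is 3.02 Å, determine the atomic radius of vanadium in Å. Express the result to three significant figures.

1.31 Å

In a BCC lattice, atoms touch along the body diagonal, so √3·a = 4r.
r = √3·a/4 = 1.7321 × 3.02 / 4 = 1.31 Å.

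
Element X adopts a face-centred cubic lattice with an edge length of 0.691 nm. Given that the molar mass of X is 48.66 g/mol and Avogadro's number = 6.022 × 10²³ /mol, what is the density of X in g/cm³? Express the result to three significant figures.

0.980 g/cm³

An FCC unit cell contains Z = 4 atoms.
Cell volume: a³ = (0.691 nm)³ = (6.910 × 10^-8 cm)³ = 3.299 × 10^-22 cm³.
ρ = Z·M/(N_A·a³) = 4 × 48.66 / (6.022 × 10²³ × 3.299 × 10^-22) = 0.9796 g/cm³.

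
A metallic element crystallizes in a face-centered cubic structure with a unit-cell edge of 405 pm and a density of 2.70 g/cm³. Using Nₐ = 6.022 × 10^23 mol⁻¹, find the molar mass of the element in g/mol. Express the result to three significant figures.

An FCC cell has Z = 4 atoms; a = 4.050 × 10^-8 cm.
M = ρ·N_A·a³/Z = 2.70 × 6.022 × 10²³ × 6.643 × 10^-23 / 4 = 27.0 g/mol.

27.0 g/mol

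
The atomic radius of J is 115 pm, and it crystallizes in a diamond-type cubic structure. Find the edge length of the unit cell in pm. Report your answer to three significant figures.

In a diamond cubic lattice, nearest neighbors lie along the body diagonal with √3·a = 8r.
a = 8r/√3 = 8 × 115 / 1.7321 = 531 pm.

531 pm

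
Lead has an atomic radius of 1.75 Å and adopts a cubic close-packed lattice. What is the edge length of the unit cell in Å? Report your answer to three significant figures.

4.95 Å

In an FCC lattice, atoms touch along the face diagonal, so √2·a = 4r.
a = 4r/√2 = 4 × 1.75 / 1.4142 = 4.95 Å.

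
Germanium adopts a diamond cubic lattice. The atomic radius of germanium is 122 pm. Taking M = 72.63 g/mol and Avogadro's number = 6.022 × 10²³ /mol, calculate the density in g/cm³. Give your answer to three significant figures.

In a diamond cubic lattice, nearest neighbors lie along the body diagonal with √3·a = 8r, giving a = 563.5 pm = 5.635 × 10^-8 cm.
With Z = 8, ρ = Z·M/(N_A·a³) = 8 × 72.63 / (6.022 × 10²³ × 1.789 × 10^-22) = 5.393 g/cm³.

5.39 g/cm³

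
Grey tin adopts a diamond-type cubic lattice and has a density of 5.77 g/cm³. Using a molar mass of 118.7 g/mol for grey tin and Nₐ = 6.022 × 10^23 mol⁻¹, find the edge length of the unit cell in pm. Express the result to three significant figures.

649 pm

With Z = 8 atoms per diamond cubic cell, a³ = Z·M/(N_A·ρ) = 8 × 118.7 / (6.022 × 10²³ × 5.770 g/cm³) = 2.733 × 10^-22 cm³.
a = (2.733 × 10^-22)^(1/3) = 6.489 × 10^-8 cm = 649 pm.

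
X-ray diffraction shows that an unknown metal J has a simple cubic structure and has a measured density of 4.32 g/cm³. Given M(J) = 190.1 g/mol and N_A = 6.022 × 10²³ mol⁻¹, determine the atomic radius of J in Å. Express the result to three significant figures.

For a simple cubic cell (Z = 1), a³ = Z·M/(N_A·ρ) = 1 × 190.1 / (6.022 × 10²³ × 4.320) = 7.307 × 10^-23 cm³, so a = 4.181 × 10^-8 cm = 4.181 Å.
Atoms touch along the cell edge, so a = 2r, so r = 0.5000 × a = 2.09 Å.

2.09 Å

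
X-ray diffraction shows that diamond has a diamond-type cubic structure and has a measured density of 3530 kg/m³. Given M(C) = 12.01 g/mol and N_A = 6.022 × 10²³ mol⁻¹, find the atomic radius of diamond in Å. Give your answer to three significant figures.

0.771 Å

For a diamond cubic cell (Z = 8), a³ = Z·M/(N_A·ρ) = 8 × 12.01 / (6.022 × 10²³ × 3.530) = 4.520 × 10^-23 cm³, so a = 3.562 × 10^-8 cm = 3.562 Å.
Nearest neighbors lie along the body diagonal with √3·a = 8r, so r = 0.2165 × a = 0.771 Å.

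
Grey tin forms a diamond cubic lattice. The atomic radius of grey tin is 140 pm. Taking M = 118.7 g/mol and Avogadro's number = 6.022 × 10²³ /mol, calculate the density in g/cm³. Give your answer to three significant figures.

In a diamond cubic lattice, nearest neighbors lie along the body diagonal with √3·a = 8r, giving a = 646.6 pm = 6.466 × 10^-8 cm.
With Z = 8, ρ = Z·M/(N_A·a³) = 8 × 118.7 / (6.022 × 10²³ × 2.704 × 10^-22) = 5.832 g/cm³.

5.83 g/cm³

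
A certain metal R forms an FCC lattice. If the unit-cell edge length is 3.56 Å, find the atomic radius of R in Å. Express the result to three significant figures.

1.26 Å

In an FCC lattice, atoms touch along the face diagonal, so √2·a = 4r.
r = √2·a/4 = 1.4142 × 3.56 / 4 = 1.26 Å.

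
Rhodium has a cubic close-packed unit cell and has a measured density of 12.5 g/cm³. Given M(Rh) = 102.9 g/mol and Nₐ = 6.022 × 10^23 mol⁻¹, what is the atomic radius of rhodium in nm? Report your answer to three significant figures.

0.134 nm

For an FCC cell (Z = 4), a³ = Z·M/(N_A·ρ) = 4 × 102.9 / (6.022 × 10²³ × 12.50) = 5.468 × 10^-23 cm³, so a = 3.796 × 10^-8 cm = 0.3796 nm.
Atoms touch along the face diagonal, so √2·a = 4r, so r = 0.3536 × a = 0.134 nm.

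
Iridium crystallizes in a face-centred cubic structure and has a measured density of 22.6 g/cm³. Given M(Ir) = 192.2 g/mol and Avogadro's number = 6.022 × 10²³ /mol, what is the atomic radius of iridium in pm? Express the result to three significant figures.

For an FCC cell (Z = 4), a³ = Z·M/(N_A·ρ) = 4 × 192.2 / (6.022 × 10²³ × 22.60) = 5.649 × 10^-23 cm³, so a = 3.837 × 10^-8 cm = 383.7 pm.
Atoms touch along the face diagonal, so √2·a = 4r, so r = 0.3536 × a = 136 pm.

136 pm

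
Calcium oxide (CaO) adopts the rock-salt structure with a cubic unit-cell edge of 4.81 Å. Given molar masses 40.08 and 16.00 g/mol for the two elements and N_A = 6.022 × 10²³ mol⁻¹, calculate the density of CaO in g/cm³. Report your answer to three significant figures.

3.35 g/cm³

The rock-salt structure contains Z = 4 formula units per cell; M(CaO) = 40.08 + 16.00 = 56.08 g/mol.
a³ = (4.810 × 10^-8 cm)³ = 1.113 × 10^-22 cm³.
ρ = 4 × 56.08 / (6.022 × 10²³ × 1.113 × 10^-22) = 3.347 g/cm³.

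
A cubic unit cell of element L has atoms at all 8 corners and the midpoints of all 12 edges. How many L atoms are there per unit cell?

Corner atoms are shared by 8 cells (1/8 each), edge atoms by 4 (1/4 each).
Net atoms = 8 × 1/8 + 12 × 1/4 = 1 + 3 = 4.

4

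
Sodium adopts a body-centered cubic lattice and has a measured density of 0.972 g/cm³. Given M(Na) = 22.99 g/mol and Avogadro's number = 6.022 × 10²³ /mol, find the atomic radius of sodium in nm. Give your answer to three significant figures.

0.185 nm

For a BCC cell (Z = 2), a³ = Z·M/(N_A·ρ) = 2 × 22.99 / (6.022 × 10²³ × 0.9720) = 7.855 × 10^-23 cm³, so a = 4.283 × 10^-8 cm = 0.4283 nm.
Atoms touch along the body diagonal, so √3·a = 4r, so r = 0.4330 × a = 0.185 nm.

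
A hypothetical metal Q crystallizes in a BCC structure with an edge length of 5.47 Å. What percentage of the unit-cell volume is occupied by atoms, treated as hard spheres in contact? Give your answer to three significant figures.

68.0%

In a BCC lattice atoms touch along the body diagonal, so √3·a = 4r, so r = 0.4330a = 2.369 Å.
Packing fraction = Z·(4/3)πr³ / a³ = 2 × (4/3)π × (2.369)³ / (5.47)³ = 0.6802 = 68.0%.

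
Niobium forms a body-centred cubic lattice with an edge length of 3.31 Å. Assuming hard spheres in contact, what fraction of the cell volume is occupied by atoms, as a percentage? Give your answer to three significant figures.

68.0%

In a BCC lattice atoms touch along the body diagonal, so √3·a = 4r, so r = 0.4330a = 1.433 Å.
Packing fraction = Z·(4/3)πr³ / a³ = 2 × (4/3)π × (1.433)³ / (3.31)³ = 0.6802 = 68.0%.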